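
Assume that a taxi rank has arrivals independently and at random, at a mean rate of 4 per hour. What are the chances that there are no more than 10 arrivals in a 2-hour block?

Over the interval, μ = 4 × 2 = 8 (a 2-hour block = 2 hours).
P(N ≤ 10) = Σ_{j=0}^{10} e^(−μ) μ^j/j! ≈ 0.8159.

0.8159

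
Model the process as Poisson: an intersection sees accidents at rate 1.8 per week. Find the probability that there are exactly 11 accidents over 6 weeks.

0.1192

Over the interval, μ = 1.8 × 6 = 10.8 (6 weeks).
P(N = 11) = e^(−μ) μ^11/11! = e^(−10.8) · 10.8^11/39916800 ≈ 0.1192.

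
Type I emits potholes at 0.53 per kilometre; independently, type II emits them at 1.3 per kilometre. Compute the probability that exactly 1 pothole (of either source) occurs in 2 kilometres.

Independent Poisson processes superpose: combined rate λ = 0.53 + 1.3 = 1.83 per kilometre.
Over the interval, μ = 1.83 × 2 = 3.66 (2 kilometres).
P(N = 1) = e^(−3.66) · 3.66^1/1! ≈ 0.0942.

0.0942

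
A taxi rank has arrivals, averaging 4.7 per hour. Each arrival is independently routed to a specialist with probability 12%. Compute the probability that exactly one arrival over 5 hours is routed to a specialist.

0.1681

Thinning: the arrivals that are routed to a specialist themselves form a Poisson process with rate 0.12 × 4.7 = 0.564 per hour.
Over the interval, μ = 0.564 × 5 = 2.82 (5 hours).
P(N = 1) = e^(−2.82) · 2.82^1/1! ≈ 0.1681.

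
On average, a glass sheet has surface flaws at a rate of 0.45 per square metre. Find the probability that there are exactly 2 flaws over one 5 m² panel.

Over the interval, μ = 0.45 × 5 = 2.25 (a 5 m² panel = 5 square metres).
P(N = 2) = e^(−μ) μ^2/2! = e^(−2.25) · 2.25^2/2 ≈ 0.2668.

0.2668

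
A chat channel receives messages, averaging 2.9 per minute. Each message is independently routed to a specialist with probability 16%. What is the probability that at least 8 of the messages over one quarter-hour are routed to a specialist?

0.3953

Thinning: the messages that are routed to a specialist themselves form a Poisson process with rate 0.16 × 2.9 = 0.464 per minute.
Over the interval, μ = 0.464 × 15 = 6.96 (a quarter-hour = 15 minutes).
P(N ≥ 8) = 1 − P(N ≤ 7) ≈ 0.3953.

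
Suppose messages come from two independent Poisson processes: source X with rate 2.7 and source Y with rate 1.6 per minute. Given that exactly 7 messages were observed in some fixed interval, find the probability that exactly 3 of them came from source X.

0.1661

Given the total, each event is independently from source X with probability p = λ_X/(λ_X+λ_Y) = 2.7/4.3 ≈ 0.6279.
So K ~ Binomial(7, 2.7/4.3): P(K = 3) = C(7,3) · (2.7/4.3)^3 · (1.6/4.3)^4 ≈ 0.1661.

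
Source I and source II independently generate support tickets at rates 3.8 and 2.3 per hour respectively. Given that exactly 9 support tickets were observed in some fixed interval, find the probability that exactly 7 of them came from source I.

Given the total, each event is independently from source I with probability p = λ_I/(λ_I+λ_II) = 3.8/6.1 ≈ 0.6230.
So K ~ Binomial(9, 3.8/6.1): P(K = 7) = C(9,7) · (3.8/6.1)^7 · (2.3/6.1)^2 ≈ 0.1863.

0.1863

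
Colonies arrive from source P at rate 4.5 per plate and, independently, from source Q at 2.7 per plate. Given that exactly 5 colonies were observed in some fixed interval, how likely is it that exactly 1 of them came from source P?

0.0618

Given the total, each event is independently from source P with probability p = λ_P/(λ_P+λ_Q) = 4.5/7.2 = 0.6250.
So K ~ Binomial(5, 4.5/7.2): P(K = 1) = C(5,1) · (4.5/7.2)^1 · (2.7/7.2)^4 ≈ 0.0618.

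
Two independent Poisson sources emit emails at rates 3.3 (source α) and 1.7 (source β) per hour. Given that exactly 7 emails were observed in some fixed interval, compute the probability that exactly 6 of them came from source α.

Given the total, each event is independently from source α with probability p = λ_α/(λ_α+λ_β) = 3.3/5 = 0.6600.
So K ~ Binomial(7, 3.3/5): P(K = 6) = C(7,6) · (3.3/5)^6 · (1.7/5)^1 ≈ 0.1967.

0.1967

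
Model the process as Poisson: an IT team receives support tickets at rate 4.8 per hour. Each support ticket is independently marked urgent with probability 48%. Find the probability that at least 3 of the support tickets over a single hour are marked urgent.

Thinning: the support tickets that are marked urgent themselves form a Poisson process with rate 0.48 × 4.8 = 2.304 per hour.
So μ = 2.304.
P(N ≥ 3) = 1 − P(N ≤ 2) ≈ 0.4050.

0.4050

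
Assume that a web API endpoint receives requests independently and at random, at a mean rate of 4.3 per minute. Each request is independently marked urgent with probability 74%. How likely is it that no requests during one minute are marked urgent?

0.0415

Thinning: the requests that are marked urgent themselves form a Poisson process with rate 0.74 × 4.3 = 3.182 per minute.
So μ = 3.182.
P(N = 0) = e^(−3.182) · 3.182^0/0! ≈ 0.0415.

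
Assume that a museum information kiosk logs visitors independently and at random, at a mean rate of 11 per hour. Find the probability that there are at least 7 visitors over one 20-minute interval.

Over the interval, μ = 11 × 1/3 ≈ 3.66667 (a 20-minute interval = 1/3 hours).
P(N ≥ 7) = 1 − P(N ≤ 6) = 1 − Σ_{j=0}^{6} e^(−μ) μ^j/j! ≈ 0.0789.

0.0789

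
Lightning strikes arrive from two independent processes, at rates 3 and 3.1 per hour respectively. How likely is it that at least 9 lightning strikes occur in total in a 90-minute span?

0.5639

Independent Poisson processes superpose: combined rate λ = 3 + 3.1 = 6.1 per hour.
Over the interval, μ = 6.1 × 1.5 = 9.15 (a 90-minute span = 1.5 hours).
P(N ≥ 9) = 1 − P(N ≤ 8) ≈ 0.5639.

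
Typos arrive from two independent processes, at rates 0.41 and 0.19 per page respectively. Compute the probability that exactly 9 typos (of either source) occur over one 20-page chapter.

0.0874

Independent Poisson processes superpose: combined rate λ = 0.41 + 0.19 = 0.6 per page.
Over the interval, μ = 0.6 × 20 = 12 (a 20-page chapter = 20 pages).
P(N = 9) = e^(−12) · 12^9/9! ≈ 0.0874.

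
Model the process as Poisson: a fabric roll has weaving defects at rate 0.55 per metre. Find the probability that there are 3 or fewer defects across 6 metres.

0.5803

Over the interval, μ = 0.55 × 6 = 3.3 (6 metres).
P(N ≤ 3) = Σ_{j=0}^{3} e^(−μ) μ^j/j! ≈ 0.5803.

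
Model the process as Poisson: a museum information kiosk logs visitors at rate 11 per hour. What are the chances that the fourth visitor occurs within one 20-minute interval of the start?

0.4989

Over the interval, μ = 11 × 1/3 ≈ 3.66667 (a 20-minute interval = 1/3 hours).
The fourth arrival falls in the interval iff at least 4 events occur there: P(S_4 ≤ t) = P(N ≥ 4) = 1 − P(N ≤ 3) ≈ 0.4989.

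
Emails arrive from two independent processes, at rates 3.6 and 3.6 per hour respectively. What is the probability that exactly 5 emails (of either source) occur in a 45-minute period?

0.1728

Independent Poisson processes superpose: combined rate λ = 3.6 + 3.6 = 7.2 per hour.
Over the interval, μ = 7.2 × 0.75 = 5.4 (a 45-minute period = 0.75 hours).
P(N = 5) = e^(−5.4) · 5.4^5/5! ≈ 0.1728.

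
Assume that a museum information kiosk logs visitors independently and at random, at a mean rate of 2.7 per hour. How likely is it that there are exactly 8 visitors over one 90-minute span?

Over the interval, μ = 2.7 × 1.5 = 4.05 (a 90-minute span = 1.5 hours).
P(N = 8) = e^(−μ) μ^8/8! = e^(−4.05) · 4.05^8/40320 ≈ 0.0313.

0.0313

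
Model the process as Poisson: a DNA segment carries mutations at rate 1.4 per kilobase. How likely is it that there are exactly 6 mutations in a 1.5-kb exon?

0.0146

Over the interval, μ = 1.4 × 1.5 = 2.1 (a 1.5-kb exon = 1.5 kilobases).
P(N = 6) = e^(−μ) μ^6/6! = e^(−2.1) · 2.1^6/720 ≈ 0.0146.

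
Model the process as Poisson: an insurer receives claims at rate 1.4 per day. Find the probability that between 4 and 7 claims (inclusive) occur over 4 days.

Over the interval, μ = 1.4 × 4 = 5.6 (4 days).
P(4 ≤ N ≤ 7) = Σ_{j=4}^{7} e^(−5.6) · 5.6^j/j! ≈ 0.6064.

0.6064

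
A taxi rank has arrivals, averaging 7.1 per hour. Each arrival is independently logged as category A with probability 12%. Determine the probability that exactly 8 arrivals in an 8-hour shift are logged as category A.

0.1266

Thinning: the arrivals that are logged as category A themselves form a Poisson process with rate 0.12 × 7.1 = 0.852 per hour.
Over the interval, μ = 0.852 × 8 = 6.816 (an 8-hour shift = 8 hours).
P(N = 8) = e^(−6.816) · 6.816^8/8! ≈ 0.1266.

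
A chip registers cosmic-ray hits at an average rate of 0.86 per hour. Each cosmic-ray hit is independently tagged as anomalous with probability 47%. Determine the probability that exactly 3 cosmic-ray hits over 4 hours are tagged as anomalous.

Thinning: the cosmic-ray hits that are tagged as anomalous themselves form a Poisson process with rate 0.47 × 0.86 = 0.4042 per hour.
Over the interval, μ = 0.4042 × 4 = 1.6168 (4 hours).
P(N = 3) = e^(−1.6168) · 1.6168^3/3! ≈ 0.1398.

0.1398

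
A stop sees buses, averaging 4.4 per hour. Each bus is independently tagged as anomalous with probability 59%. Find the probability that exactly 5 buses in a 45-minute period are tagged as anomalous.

0.0333

Thinning: the buses that are tagged as anomalous themselves form a Poisson process with rate 0.59 × 4.4 = 2.596 per hour.
Over the interval, μ = 2.596 × 0.75 = 1.947 (a 45-minute period = 0.75 hours).
P(N = 5) = e^(−1.947) · 1.947^5/5! ≈ 0.0333.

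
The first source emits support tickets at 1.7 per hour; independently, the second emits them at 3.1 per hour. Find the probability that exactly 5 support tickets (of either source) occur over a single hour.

Independent Poisson processes superpose: combined rate λ = 1.7 + 3.1 = 4.8 per hour.
So μ = 4.8.
P(N = 5) = e^(−4.8) · 4.8^5/5! ≈ 0.1747.

0.1747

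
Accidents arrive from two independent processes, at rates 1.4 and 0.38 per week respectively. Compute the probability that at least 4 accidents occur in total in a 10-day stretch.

0.2516

Independent Poisson processes superpose: combined rate λ = 1.4 + 0.38 = 1.78 per week.
Over the interval, μ = 1.78 × 10/7 ≈ 2.54286 (a 10-day stretch = 10/7 weeks).
P(N ≥ 4) = 1 − P(N ≤ 3) ≈ 0.2516.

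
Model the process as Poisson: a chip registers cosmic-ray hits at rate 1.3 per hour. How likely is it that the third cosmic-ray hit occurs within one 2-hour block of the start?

0.4816

Over the interval, μ = 1.3 × 2 = 2.6 (a 2-hour block = 2 hours).
The third arrival falls in the interval iff at least 3 events occur there: P(S_3 ≤ t) = P(N ≥ 3) = 1 − P(N ≤ 2) ≈ 0.4816.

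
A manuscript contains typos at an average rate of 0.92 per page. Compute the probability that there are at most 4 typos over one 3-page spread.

0.8539

Over the interval, μ = 0.92 × 3 = 2.76 (a 3-page spread = 3 pages).
P(N ≤ 4) = Σ_{j=0}^{4} e^(−μ) μ^j/j! ≈ 0.8539.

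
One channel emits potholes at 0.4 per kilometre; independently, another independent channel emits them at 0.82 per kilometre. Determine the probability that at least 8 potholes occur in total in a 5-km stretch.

Independent Poisson processes superpose: combined rate λ = 0.4 + 0.82 = 1.22 per kilometre.
Over the interval, μ = 1.22 × 5 = 6.1 (a 5-km stretch = 5 kilometres).
P(N ≥ 8) = 1 − P(N ≤ 7) ≈ 0.2699.

0.2699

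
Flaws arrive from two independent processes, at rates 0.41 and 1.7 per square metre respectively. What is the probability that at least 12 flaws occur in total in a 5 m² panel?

Independent Poisson processes superpose: combined rate λ = 0.41 + 1.7 = 2.11 per square metre.
Over the interval, μ = 2.11 × 5 = 10.55 (a 5 m² panel = 5 square metres).
P(N ≥ 12) = 1 − P(N ≤ 11) ≈ 0.3672.

0.3672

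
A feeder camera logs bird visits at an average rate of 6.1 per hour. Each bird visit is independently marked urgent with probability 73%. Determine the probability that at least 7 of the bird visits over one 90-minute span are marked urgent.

0.5015

Thinning: the bird visits that are marked urgent themselves form a Poisson process with rate 0.73 × 6.1 = 4.453 per hour.
Over the interval, μ = 4.453 × 1.5 = 6.6795 (a 90-minute span = 1.5 hours).
P(N ≥ 7) = 1 − P(N ≤ 6) ≈ 0.5015.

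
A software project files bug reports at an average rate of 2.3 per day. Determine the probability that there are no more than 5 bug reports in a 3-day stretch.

0.3137

Over the interval, μ = 2.3 × 3 = 6.9 (a 3-day stretch = 3 days).
P(N ≤ 5) = Σ_{j=0}^{5} e^(−μ) μ^j/j! ≈ 0.3137.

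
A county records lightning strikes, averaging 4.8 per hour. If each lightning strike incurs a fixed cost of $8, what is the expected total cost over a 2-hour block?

$76.8

E[N] = 4.8 × 2 = 9.6 (a 2-hour block = 2 hours); E[cost] = 9.6 × $8 = $76.8.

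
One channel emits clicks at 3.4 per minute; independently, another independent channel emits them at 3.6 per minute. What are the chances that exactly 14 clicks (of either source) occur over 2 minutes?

0.1060

Independent Poisson processes superpose: combined rate λ = 3.4 + 3.6 = 7 per minute.
Over the interval, μ = 7 × 2 = 14 (2 minutes).
P(N = 14) = e^(−14) · 14^14/14! ≈ 0.1060.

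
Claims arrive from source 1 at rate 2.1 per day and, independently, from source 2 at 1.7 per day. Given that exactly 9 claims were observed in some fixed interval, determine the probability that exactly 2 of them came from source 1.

0.0394

Given the total, each event is independently from source 1 with probability p = λ_1/(λ_1+λ_2) = 2.1/3.8 ≈ 0.5526.
So K ~ Binomial(9, 2.1/3.8): P(K = 2) = C(9,2) · (2.1/3.8)^2 · (1.7/3.8)^7 ≈ 0.0394.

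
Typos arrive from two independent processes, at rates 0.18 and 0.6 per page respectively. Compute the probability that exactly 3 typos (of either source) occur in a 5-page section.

0.2001

Independent Poisson processes superpose: combined rate λ = 0.18 + 0.6 = 0.78 per page.
Over the interval, μ = 0.78 × 5 = 3.9 (a 5-page section = 5 pages).
P(N = 3) = e^(−3.9) · 3.9^3/3! ≈ 0.2001.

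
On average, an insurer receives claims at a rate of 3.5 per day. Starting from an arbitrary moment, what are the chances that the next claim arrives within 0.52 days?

Inter-arrival times are exponential with rate λ = 3.5 per day.
P(T ≤ 0.52) = 1 − e^(−λt) = 1 − e^(−3.5 × 0.52) = 1 − e^(−1.82) ≈ 0.8380.

0.8380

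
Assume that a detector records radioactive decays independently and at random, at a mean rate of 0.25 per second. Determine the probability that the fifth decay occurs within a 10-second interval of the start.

Over the interval, μ = 0.25 × 10 = 2.5 (a 10-second interval = 10 seconds).
The fifth arrival falls in the interval iff at least 5 events occur there: P(S_5 ≤ t) = P(N ≥ 5) = 1 − P(N ≤ 4) ≈ 0.1088.

0.1088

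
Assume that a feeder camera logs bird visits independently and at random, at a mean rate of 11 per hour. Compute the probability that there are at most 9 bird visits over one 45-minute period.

0.6852

Over the interval, μ = 11 × 0.75 = 8.25 (a 45-minute period = 0.75 hours).
P(N ≤ 9) = Σ_{j=0}^{9} e^(−μ) μ^j/j! ≈ 0.6852.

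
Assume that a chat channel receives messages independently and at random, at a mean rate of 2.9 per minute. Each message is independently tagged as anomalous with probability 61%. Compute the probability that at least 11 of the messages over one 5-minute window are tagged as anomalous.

0.2758

Thinning: the messages that are tagged as anomalous themselves form a Poisson process with rate 0.61 × 2.9 = 1.769 per minute.
Over the interval, μ = 1.769 × 5 = 8.845 (a 5-minute window = 5 minutes).
P(N ≥ 11) = 1 − P(N ≤ 10) ≈ 0.2758.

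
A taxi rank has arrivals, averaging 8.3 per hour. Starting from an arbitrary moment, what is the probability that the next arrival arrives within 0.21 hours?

0.8250

Inter-arrival times are exponential with rate λ = 8.3 per hour.
P(T ≤ 0.21) = 1 − e^(−λt) = 1 − e^(−8.3 × 0.21) = 1 − e^(−1.743) ≈ 0.8250.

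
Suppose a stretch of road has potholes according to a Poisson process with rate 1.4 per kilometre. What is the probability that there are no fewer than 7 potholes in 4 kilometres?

0.3297

Over the interval, μ = 1.4 × 4 = 5.6 (4 kilometres).
P(N ≥ 7) = 1 − P(N ≤ 6) = 1 − Σ_{j=0}^{6} e^(−μ) μ^j/j! ≈ 0.3297.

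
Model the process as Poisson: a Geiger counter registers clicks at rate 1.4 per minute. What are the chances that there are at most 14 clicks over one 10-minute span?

Over the interval, μ = 1.4 × 10 = 14 (a 10-minute span = 10 minutes).
P(N ≤ 14) = Σ_{j=0}^{14} e^(−μ) μ^j/j! ≈ 0.5704.

0.5704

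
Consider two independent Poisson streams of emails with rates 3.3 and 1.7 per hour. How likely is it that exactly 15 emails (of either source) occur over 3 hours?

0.1024

Independent Poisson processes superpose: combined rate λ = 3.3 + 1.7 = 5 per hour.
Over the interval, μ = 5 × 3 = 15 (3 hours).
P(N = 15) = e^(−15) · 15^15/15! ≈ 0.1024.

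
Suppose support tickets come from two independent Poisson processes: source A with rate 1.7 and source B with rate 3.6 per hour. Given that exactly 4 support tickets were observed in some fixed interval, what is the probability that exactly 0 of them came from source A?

0.2129

Given the total, each event is independently from source A with probability p = λ_A/(λ_A+λ_B) = 1.7/5.3 ≈ 0.3208.
So K ~ Binomial(4, 1.7/5.3): P(K = 0) = C(4,0) · (1.7/5.3)^0 · (3.6/5.3)^4 ≈ 0.2129.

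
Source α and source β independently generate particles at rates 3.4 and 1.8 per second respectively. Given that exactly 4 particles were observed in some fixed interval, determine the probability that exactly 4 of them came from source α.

Given the total, each event is independently from source α with probability p = λ_α/(λ_α+λ_β) = 3.4/5.2 ≈ 0.6538.
So K ~ Binomial(4, 3.4/5.2): P(K = 4) = C(4,4) · (3.4/5.2)^4 · (1.8/5.2)^0 ≈ 0.1828.

0.1828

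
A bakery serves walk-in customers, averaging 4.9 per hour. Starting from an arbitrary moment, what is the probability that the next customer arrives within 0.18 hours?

Inter-arrival times are exponential with rate λ = 4.9 per hour.
P(T ≤ 0.18) = 1 − e^(−λt) = 1 − e^(−4.9 × 0.18) = 1 − e^(−0.882) ≈ 0.5860.

0.5860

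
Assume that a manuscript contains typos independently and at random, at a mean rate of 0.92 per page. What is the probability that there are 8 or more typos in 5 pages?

0.0951

Over the interval, μ = 0.92 × 5 = 4.6 (5 pages).
P(N ≥ 8) = 1 − P(N ≤ 7) = 1 − Σ_{j=0}^{7} e^(−μ) μ^j/j! ≈ 0.0951.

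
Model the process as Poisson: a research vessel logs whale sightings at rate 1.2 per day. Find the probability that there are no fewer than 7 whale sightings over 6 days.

Over the interval, μ = 1.2 × 6 = 7.2 (6 days).
P(N ≥ 7) = 1 − P(N ≤ 6) = 1 − Σ_{j=0}^{6} e^(−μ) μ^j/j! ≈ 0.5796.

0.5796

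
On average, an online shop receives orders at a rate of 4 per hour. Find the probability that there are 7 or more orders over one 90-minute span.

Over the interval, μ = 4 × 1.5 = 6 (a 90-minute span = 1.5 hours).
P(N ≥ 7) = 1 − P(N ≤ 6) = 1 − Σ_{j=0}^{6} e^(−μ) μ^j/j! ≈ 0.3937.

0.3937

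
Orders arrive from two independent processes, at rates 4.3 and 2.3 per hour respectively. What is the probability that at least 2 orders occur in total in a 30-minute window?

Independent Poisson processes superpose: combined rate λ = 4.3 + 2.3 = 6.6 per hour.
Over the interval, μ = 6.6 × 0.5 = 3.3 (a 30-minute window = 0.5 hours).
P(N ≥ 2) = 1 − P(N ≤ 1) ≈ 0.8414.

0.8414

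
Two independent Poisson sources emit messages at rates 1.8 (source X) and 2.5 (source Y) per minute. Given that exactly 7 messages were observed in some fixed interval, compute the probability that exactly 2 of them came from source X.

Given the total, each event is independently from source X with probability p = λ_X/(λ_X+λ_Y) = 1.8/4.3 ≈ 0.4186.
So K ~ Binomial(7, 1.8/4.3): P(K = 2) = C(7,2) · (1.8/4.3)^2 · (2.5/4.3)^5 ≈ 0.2444.

0.2444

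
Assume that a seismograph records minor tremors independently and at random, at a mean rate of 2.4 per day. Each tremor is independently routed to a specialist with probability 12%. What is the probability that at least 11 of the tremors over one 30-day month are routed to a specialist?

Thinning: the tremors that are routed to a specialist themselves form a Poisson process with rate 0.12 × 2.4 = 0.288 per day.
Over the interval, μ = 0.288 × 30 = 8.64 (a 30-day month = 30 days).
P(N ≥ 11) = 1 − P(N ≤ 10) ≈ 0.2523.

0.2523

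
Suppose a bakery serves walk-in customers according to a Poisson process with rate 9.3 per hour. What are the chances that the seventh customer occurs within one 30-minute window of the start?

0.1886

Over the interval, μ = 9.3 × 0.5 = 4.65 (a 30-minute window = 0.5 hours).
The seventh arrival falls in the interval iff at least 7 events occur there: P(S_7 ≤ t) = P(N ≥ 7) = 1 − P(N ≤ 6) ≈ 0.1886.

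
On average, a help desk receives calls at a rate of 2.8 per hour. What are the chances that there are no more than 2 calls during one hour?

0.4695

With mean μ = 2.8 per hour,
P(N ≤ 2) = Σ_{j=0}^{2} e^(−μ) μ^j/j! ≈ 0.4695.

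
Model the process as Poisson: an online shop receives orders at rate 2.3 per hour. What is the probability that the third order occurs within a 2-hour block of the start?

Over the interval, μ = 2.3 × 2 = 4.6 (a 2-hour block = 2 hours).
The third arrival falls in the interval iff at least 3 events occur there: P(S_3 ≤ t) = P(N ≥ 3) = 1 − P(N ≤ 2) ≈ 0.8374.

0.8374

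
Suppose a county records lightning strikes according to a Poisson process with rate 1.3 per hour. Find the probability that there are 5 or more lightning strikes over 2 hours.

Over the interval, μ = 1.3 × 2 = 2.6 (2 hours).
P(N ≥ 5) = 1 − P(N ≤ 4) = 1 − Σ_{j=0}^{4} e^(−μ) μ^j/j! ≈ 0.1226.

0.1226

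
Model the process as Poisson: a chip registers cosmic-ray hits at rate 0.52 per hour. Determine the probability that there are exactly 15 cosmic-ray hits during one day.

0.0807

Over the interval, μ = 0.52 × 24 = 12.48 (a day = 24 hours).
P(N = 15) = e^(−μ) μ^15/15! = e^(−12.48) · 12.48^15/1307674368000 ≈ 0.0807.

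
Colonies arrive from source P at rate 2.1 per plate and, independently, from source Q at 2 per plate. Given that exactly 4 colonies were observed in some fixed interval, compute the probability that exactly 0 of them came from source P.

0.0566

Given the total, each event is independently from source P with probability p = λ_P/(λ_P+λ_Q) = 2.1/4.1 ≈ 0.5122.
So K ~ Binomial(4, 2.1/4.1): P(K = 0) = C(4,0) · (2.1/4.1)^0 · (2/4.1)^4 ≈ 0.0566.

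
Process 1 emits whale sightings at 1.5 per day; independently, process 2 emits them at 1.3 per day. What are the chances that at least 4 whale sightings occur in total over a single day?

0.3081

Independent Poisson processes superpose: combined rate λ = 1.5 + 1.3 = 2.8 per day.
So μ = 2.8.
P(N ≥ 4) = 1 − P(N ≤ 3) ≈ 0.3081.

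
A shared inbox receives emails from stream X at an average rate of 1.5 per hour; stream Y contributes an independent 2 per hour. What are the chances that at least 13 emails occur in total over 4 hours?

Independent Poisson processes superpose: combined rate λ = 1.5 + 2 = 3.5 per hour.
Over the interval, μ = 3.5 × 4 = 14 (4 hours).
P(N ≥ 13) = 1 − P(N ≤ 12) ≈ 0.6415.

0.6415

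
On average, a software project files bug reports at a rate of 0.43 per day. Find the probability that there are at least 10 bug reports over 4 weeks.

Over the interval, μ = 0.43 × 28 = 12.04 (4 weeks = 28 days).
P(N ≥ 10) = 1 − P(N ≤ 9) = 1 − Σ_{j=0}^{9} e^(−μ) μ^j/j! ≈ 0.7611.

0.7611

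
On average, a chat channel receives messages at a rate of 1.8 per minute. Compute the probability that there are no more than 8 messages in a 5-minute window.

Over the interval, μ = 1.8 × 5 = 9 (a 5-minute window = 5 minutes).
P(N ≤ 8) = Σ_{j=0}^{8} e^(−μ) μ^j/j! ≈ 0.4557.

0.4557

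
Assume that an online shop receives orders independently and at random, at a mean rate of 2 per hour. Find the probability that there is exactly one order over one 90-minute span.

Over the interval, μ = 2 × 1.5 = 3 (a 90-minute span = 1.5 hours).
P(N = 1) = e^(−μ) μ^1/1! = e^(−3) · 3^1/1 ≈ 0.1494.

0.1494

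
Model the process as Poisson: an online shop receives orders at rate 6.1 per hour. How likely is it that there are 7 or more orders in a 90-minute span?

0.8065

Over the interval, μ = 6.1 × 1.5 = 9.15 (a 90-minute span = 1.5 hours).
P(N ≥ 7) = 1 − P(N ≤ 6) = 1 − Σ_{j=0}^{6} e^(−μ) μ^j/j! ≈ 0.8065.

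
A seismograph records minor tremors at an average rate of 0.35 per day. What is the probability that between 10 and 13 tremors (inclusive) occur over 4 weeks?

0.3954

Over the interval, μ = 0.35 × 28 = 9.8 (4 weeks = 28 days).
P(10 ≤ N ≤ 13) = Σ_{j=10}^{13} e^(−9.8) · 9.8^j/j! ≈ 0.3954.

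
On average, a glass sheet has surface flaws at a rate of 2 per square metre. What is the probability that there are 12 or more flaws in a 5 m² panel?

0.3032

Over the interval, μ = 2 × 5 = 10 (a 5 m² panel = 5 square metres).
P(N ≥ 12) = 1 − P(N ≤ 11) = 1 − Σ_{j=0}^{11} e^(−μ) μ^j/j! ≈ 0.3032.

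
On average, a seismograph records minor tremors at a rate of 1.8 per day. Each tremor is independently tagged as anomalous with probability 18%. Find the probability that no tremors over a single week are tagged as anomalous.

Thinning: the tremors that are tagged as anomalous themselves form a Poisson process with rate 0.18 × 1.8 = 0.324 per day.
Over the interval, μ = 0.324 × 7 = 2.268 (a week = 7 days).
P(N = 0) = e^(−2.268) · 2.268^0/0! ≈ 0.1035.

0.1035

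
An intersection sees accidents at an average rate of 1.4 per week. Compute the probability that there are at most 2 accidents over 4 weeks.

0.0824

Over the interval, μ = 1.4 × 4 = 5.6 (4 weeks).
P(N ≤ 2) = Σ_{j=0}^{2} e^(−μ) μ^j/j! ≈ 0.0824.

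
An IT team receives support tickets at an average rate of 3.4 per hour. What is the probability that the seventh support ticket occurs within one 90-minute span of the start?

Over the interval, μ = 3.4 × 1.5 = 5.1 (a 90-minute span = 1.5 hours).
The seventh arrival falls in the interval iff at least 7 events occur there: P(S_7 ≤ t) = P(N ≥ 7) = 1 − P(N ≤ 6) ≈ 0.2526.

0.2526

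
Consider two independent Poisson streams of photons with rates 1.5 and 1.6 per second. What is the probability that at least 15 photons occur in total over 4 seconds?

Independent Poisson processes superpose: combined rate λ = 1.5 + 1.6 = 3.1 per second.
Over the interval, μ = 3.1 × 4 = 12.4 (4 seconds).
P(N ≥ 15) = 1 − P(N ≤ 14) ≈ 0.2653.

0.2653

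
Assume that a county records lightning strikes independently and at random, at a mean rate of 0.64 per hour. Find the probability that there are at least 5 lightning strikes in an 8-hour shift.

Over the interval, μ = 0.64 × 8 = 5.12 (an 8-hour shift = 8 hours).
P(N ≥ 5) = 1 − P(N ≤ 4) = 1 − Σ_{j=0}^{4} e^(−μ) μ^j/j! ≈ 0.5803.

0.5803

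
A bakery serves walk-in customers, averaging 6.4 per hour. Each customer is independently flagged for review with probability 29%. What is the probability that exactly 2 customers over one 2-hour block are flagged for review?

Thinning: the customers that are flagged for review themselves form a Poisson process with rate 0.29 × 6.4 = 1.856 per hour.
Over the interval, μ = 1.856 × 2 = 3.712 (a 2-hour block = 2 hours).
P(N = 2) = e^(−3.712) · 3.712^2/2! ≈ 0.1683.

0.1683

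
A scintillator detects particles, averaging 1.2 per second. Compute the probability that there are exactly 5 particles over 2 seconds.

0.0602

Over the interval, μ = 1.2 × 2 = 2.4 (2 seconds).
P(N = 5) = e^(−μ) μ^5/5! = e^(−2.4) · 2.4^5/120 ≈ 0.0602.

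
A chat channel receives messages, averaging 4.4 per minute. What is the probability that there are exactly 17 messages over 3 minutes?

Over the interval, μ = 4.4 × 3 = 13.2 (3 minutes).
P(N = 17) = e^(−μ) μ^17/17! = e^(−13.2) · 13.2^17/355687428096000 ≈ 0.0583.

0.0583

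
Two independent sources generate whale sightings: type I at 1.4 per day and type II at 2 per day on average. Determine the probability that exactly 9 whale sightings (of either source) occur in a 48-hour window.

0.0954

Independent Poisson processes superpose: combined rate λ = 1.4 + 2 = 3.4 per day.
Over the interval, μ = 3.4 × 2 = 6.8 (a 48-hour window = 2 days).
P(N = 9) = e^(−6.8) · 6.8^9/9! ≈ 0.0954.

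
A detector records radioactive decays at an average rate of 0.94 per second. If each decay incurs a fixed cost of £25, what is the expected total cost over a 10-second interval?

£235

E[N] = 0.94 × 10 = 9.4 (a 10-second interval = 10 seconds); E[cost] = 9.4 × £25 = £235.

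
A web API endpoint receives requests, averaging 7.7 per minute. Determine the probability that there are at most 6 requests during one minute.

0.3514

With mean μ = 7.7 per minute,
P(N ≤ 6) = Σ_{j=0}^{6} e^(−μ) μ^j/j! ≈ 0.3514.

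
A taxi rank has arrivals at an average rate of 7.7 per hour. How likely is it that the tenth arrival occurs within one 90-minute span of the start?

Over the interval, μ = 7.7 × 1.5 = 11.55 (a 90-minute span = 1.5 hours).
The tenth arrival falls in the interval iff at least 10 events occur there: P(S_10 ≤ t) = P(N ≥ 10) = 1 − P(N ≤ 9) ≈ 0.7161.

0.7161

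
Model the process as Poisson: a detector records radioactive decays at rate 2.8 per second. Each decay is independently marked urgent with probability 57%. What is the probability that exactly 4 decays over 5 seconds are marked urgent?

Thinning: the decays that are marked urgent themselves form a Poisson process with rate 0.57 × 2.8 = 1.596 per second.
Over the interval, μ = 1.596 × 5 = 7.98 (5 seconds).
P(N = 4) = e^(−7.98) · 7.98^4/4! ≈ 0.0578.

0.0578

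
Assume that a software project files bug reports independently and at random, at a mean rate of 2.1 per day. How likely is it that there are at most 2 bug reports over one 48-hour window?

Over the interval, μ = 2.1 × 2 = 4.2 (a 48-hour window = 2 days).
P(N ≤ 2) = Σ_{j=0}^{2} e^(−μ) μ^j/j! ≈ 0.2102.

0.2102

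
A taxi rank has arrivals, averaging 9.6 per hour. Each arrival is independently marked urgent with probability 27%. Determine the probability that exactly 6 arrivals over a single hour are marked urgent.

Thinning: the arrivals that are marked urgent themselves form a Poisson process with rate 0.27 × 9.6 = 2.592 per hour.
So μ = 2.592.
P(N = 6) = e^(−2.592) · 2.592^6/6! ≈ 0.0315.

0.0315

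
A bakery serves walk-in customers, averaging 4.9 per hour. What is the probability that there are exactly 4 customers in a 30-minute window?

Over the interval, μ = 4.9 × 0.5 = 2.45 (a 30-minute window = 0.5 hours).
P(N = 4) = e^(−μ) μ^4/4! = e^(−2.45) · 2.45^4/24 ≈ 0.1295.

0.1295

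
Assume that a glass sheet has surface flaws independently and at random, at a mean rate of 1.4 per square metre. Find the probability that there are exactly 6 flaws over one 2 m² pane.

0.0407

Over the interval, μ = 1.4 × 2 = 2.8 (a 2 m² pane = 2 square metres).
P(N = 6) = e^(−μ) μ^6/6! = e^(−2.8) · 2.8^6/720 ≈ 0.0407.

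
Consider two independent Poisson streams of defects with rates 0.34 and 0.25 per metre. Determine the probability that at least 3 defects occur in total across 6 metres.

Independent Poisson processes superpose: combined rate λ = 0.34 + 0.25 = 0.59 per metre.
Over the interval, μ = 0.59 × 6 = 3.54 (6 metres).
P(N ≥ 3) = 1 − P(N ≤ 2) ≈ 0.6865.

0.6865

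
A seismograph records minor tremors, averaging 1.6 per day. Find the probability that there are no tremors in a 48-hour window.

Over the interval, μ = 1.6 × 2 = 3.2 (a 48-hour window = 2 days).
P(N = 0) = e^(−μ) μ^0/0! = e^(−3.2) · 3.2^0/1 ≈ 0.0408.

0.0408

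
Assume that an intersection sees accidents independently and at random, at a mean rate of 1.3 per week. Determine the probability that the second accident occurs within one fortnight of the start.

0.7326

Over the interval, μ = 1.3 × 2 = 2.6 (a fortnight = 2 weeks).
The second arrival falls in the interval iff at least 2 events occur there: P(S_2 ≤ t) = P(N ≥ 2) = 1 − P(N ≤ 1) ≈ 0.7326.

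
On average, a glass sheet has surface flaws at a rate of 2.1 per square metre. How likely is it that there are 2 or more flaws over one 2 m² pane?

0.9220

Over the interval, μ = 2.1 × 2 = 4.2 (a 2 m² pane = 2 square metres).
P(N ≥ 2) = 1 − P(N ≤ 1) = 1 − Σ_{j=0}^{1} e^(−μ) μ^j/j! ≈ 0.9220.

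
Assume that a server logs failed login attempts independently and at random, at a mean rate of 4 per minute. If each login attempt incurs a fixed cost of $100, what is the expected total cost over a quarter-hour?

$6000

E[N] = 4 × 15 = 60 (a quarter-hour = 15 minutes); E[cost] = 60 × $100 = $6000.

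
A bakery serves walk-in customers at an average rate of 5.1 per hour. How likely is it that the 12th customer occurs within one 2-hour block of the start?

0.3262

Over the interval, μ = 5.1 × 2 = 10.2 (a 2-hour block = 2 hours).
The 12th arrival falls in the interval iff at least 12 events occur there: P(S_12 ≤ t) = P(N ≥ 12) = 1 − P(N ≤ 11) ≈ 0.3262.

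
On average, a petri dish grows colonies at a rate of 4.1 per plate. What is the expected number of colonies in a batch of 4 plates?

16.4

E[N] = λt = 4.1 × 4 = 16.4 (a batch of 4 plates = 4 plates).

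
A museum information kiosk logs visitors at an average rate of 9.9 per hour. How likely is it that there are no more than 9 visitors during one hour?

With mean μ = 9.9 per hour,
P(N ≤ 9) = Σ_{j=0}^{9} e^(−μ) μ^j/j! ≈ 0.4705.

0.4705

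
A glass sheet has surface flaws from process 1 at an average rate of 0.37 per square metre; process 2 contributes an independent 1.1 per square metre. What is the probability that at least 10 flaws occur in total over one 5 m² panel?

0.2067

Independent Poisson processes superpose: combined rate λ = 0.37 + 1.1 = 1.47 per square metre.
Over the interval, μ = 1.47 × 5 = 7.35 (a 5 m² panel = 5 square metres).
P(N ≥ 10) = 1 − P(N ≤ 9) ≈ 0.2067.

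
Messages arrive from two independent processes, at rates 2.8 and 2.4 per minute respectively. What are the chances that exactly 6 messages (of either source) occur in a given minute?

Independent Poisson processes superpose: combined rate λ = 2.8 + 2.4 = 5.2 per minute.
So μ = 5.2.
P(N = 6) = e^(−5.2) · 5.2^6/6! ≈ 0.1515.

0.1515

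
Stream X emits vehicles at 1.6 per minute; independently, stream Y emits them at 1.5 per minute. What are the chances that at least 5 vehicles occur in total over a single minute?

0.2018

Independent Poisson processes superpose: combined rate λ = 1.6 + 1.5 = 3.1 per minute.
So μ = 3.1.
P(N ≥ 5) = 1 − P(N ≤ 4) ≈ 0.2018.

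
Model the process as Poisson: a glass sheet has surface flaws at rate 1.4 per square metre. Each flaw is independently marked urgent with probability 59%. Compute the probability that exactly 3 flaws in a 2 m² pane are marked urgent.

0.1440

Thinning: the flaws that are marked urgent themselves form a Poisson process with rate 0.59 × 1.4 = 0.826 per square metre.
Over the interval, μ = 0.826 × 2 = 1.652 (a 2 m² pane = 2 square metres).
P(N = 3) = e^(−1.652) · 1.652^3/3! ≈ 0.1440.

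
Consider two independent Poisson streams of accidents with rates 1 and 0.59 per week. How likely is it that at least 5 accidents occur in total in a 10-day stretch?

0.0804

Independent Poisson processes superpose: combined rate λ = 1 + 0.59 = 1.59 per week.
Over the interval, μ = 1.59 × 10/7 ≈ 2.27143 (a 10-day stretch = 10/7 weeks).
P(N ≥ 5) = 1 − P(N ≤ 4) ≈ 0.0804.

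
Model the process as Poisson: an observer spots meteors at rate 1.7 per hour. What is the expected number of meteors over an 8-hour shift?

13.6

E[N] = λt = 1.7 × 8 = 13.6 (an 8-hour shift = 8 hours).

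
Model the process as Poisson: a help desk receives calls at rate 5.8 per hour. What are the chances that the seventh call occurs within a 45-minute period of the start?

0.1502

Over the interval, μ = 5.8 × 0.75 = 4.35 (a 45-minute period = 0.75 hours).
The seventh arrival falls in the interval iff at least 7 events occur there: P(S_7 ≤ t) = P(N ≥ 7) = 1 − P(N ≤ 6) ≈ 0.1502.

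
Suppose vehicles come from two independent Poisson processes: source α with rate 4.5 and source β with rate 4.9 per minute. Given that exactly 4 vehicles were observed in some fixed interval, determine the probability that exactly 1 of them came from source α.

Given the total, each event is independently from source α with probability p = λ_α/(λ_α+λ_β) = 4.5/9.4 ≈ 0.4787.
So K ~ Binomial(4, 4.5/9.4): P(K = 1) = C(4,1) · (4.5/9.4)^1 · (4.9/9.4)^3 ≈ 0.2712.

0.2712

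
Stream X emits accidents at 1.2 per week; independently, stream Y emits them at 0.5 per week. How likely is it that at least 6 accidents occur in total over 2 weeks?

Independent Poisson processes superpose: combined rate λ = 1.2 + 0.5 = 1.7 per week.
Over the interval, μ = 1.7 × 2 = 3.4 (2 weeks).
P(N ≥ 6) = 1 − P(N ≤ 5) ≈ 0.1295.

0.1295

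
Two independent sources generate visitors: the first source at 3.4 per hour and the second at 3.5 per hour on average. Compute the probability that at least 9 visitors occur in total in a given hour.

0.2580

Independent Poisson processes superpose: combined rate λ = 3.4 + 3.5 = 6.9 per hour.
So μ = 6.9.
P(N ≥ 9) = 1 − P(N ≤ 8) ≈ 0.2580.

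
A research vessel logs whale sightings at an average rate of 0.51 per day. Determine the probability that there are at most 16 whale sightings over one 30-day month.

Over the interval, μ = 0.51 × 30 = 15.3 (a 30-day month = 30 days).
P(N ≤ 16) = Σ_{j=0}^{16} e^(−μ) μ^j/j! ≈ 0.6351.

0.6351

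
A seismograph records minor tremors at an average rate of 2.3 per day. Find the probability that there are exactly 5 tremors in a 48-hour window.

0.1725

Over the interval, μ = 2.3 × 2 = 4.6 (a 48-hour window = 2 days).
P(N = 5) = e^(−μ) μ^5/5! = e^(−4.6) · 4.6^5/120 ≈ 0.1725.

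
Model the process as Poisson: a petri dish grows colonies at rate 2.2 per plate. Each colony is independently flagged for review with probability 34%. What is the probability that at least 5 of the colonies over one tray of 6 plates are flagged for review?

Thinning: the colonies that are flagged for review themselves form a Poisson process with rate 0.34 × 2.2 = 0.748 per plate.
Over the interval, μ = 0.748 × 6 = 4.488 (a tray of 6 plates = 6 plates).
P(N ≥ 5) = 1 − P(N ≤ 4) ≈ 0.4656.

0.4656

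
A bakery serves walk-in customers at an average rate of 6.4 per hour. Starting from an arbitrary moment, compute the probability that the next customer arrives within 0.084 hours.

0.4159

Inter-arrival times are exponential with rate λ = 6.4 per hour.
P(T ≤ 0.084) = 1 − e^(−λt) = 1 − e^(−6.4 × 0.084) = 1 − e^(−0.5376) ≈ 0.4159.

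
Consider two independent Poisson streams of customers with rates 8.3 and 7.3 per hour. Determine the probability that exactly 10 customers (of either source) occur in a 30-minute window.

Independent Poisson processes superpose: combined rate λ = 8.3 + 7.3 = 15.6 per hour.
Over the interval, μ = 15.6 × 0.5 = 7.8 (a 30-minute window = 0.5 hours).
P(N = 10) = e^(−7.8) · 7.8^10/10! ≈ 0.0941.

0.0941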